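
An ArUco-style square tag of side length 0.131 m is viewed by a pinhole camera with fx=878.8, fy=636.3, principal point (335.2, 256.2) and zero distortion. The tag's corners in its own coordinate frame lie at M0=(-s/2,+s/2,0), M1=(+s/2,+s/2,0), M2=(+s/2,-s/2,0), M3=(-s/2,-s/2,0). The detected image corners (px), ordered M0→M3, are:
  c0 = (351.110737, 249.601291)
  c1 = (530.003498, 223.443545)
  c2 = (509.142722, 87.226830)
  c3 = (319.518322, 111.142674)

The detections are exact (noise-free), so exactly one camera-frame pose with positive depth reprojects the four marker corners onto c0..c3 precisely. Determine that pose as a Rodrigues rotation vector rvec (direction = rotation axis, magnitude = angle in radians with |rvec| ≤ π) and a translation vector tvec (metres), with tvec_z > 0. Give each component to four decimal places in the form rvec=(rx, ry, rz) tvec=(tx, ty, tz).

Intrinsics K: fx=878.8, fy=636.3, cx=335.2, cy=256.2
Marker side s = 0.131 m; corners in marker frame (Z=0):
  M0 = (-0.0655, +0.0655, 0)
  M1 = (+0.0655, +0.0655, 0)
  M2 = (+0.0655, -0.0655, 0)
  M3 = (-0.0655, -0.0655, 0)
Detected image corners:
  c0 = (351.110737, 249.601291) px
  c1 = (530.003498, 223.443545) px
  c2 = (509.142722, 87.226830) px
  c3 = (319.518322, 111.142674) px
Planar DLT: solve 8×8 A·h = b for H (H[2,2]=1):
  H  [+1491.12311 +377.50958 +429.01086]
  H  [-157.70586 +1118.10476 +169.56060]
  H  [+0.20046 +0.41606 +1.00000]
B = K⁻¹H; ‖b₁‖=1.665396, ‖b₂‖=1.665396; λ = 2/(‖b₁‖+‖b₂‖) = 0.600458, sign → tz>0 ⇒ λ=+0.600458
r₁ = λ·B[:,0] = (+0.97293,-0.19729,+0.12037); r₂ = λ·B[:,1] = (+0.16265,+0.95453,+0.24983)
r₃ = r₁×r₂ = (-0.16418,-0.22349,+0.96078); SVD([r₁ r₂ r₃]) → R = UVᵀ:
  R  [+0.97293 +0.16265 -0.16418]
  R  [-0.19729 +0.95453 -0.22349]
  R  [+0.12037 +0.24983 +0.96078]
t = (+0.06410, -0.08176, +0.60046) m
tr R = 2.888239; θ = arccos((tr R − 1)/2) = 0.335883 rad = 19.245°
axis k = ((R−Rᵀ)₃₂, (R−Rᵀ)₁₃, (R−Rᵀ)₂₁) / (2 sinθ) = (+0.718012, -0.431656, -0.546014)
rvec = θ·k = (+0.241168, -0.144986, -0.183397)

rvec=(0.2412, -0.1450, -0.1834) tvec=(0.0641, -0.0818, 0.6005)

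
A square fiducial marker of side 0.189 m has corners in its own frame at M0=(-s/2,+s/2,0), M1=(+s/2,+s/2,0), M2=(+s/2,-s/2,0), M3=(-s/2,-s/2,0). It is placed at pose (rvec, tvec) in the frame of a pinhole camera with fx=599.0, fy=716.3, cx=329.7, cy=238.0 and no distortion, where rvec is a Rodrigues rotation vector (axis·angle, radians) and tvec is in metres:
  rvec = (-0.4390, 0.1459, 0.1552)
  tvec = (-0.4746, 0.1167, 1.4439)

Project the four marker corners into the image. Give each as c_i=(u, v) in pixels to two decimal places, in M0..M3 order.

c0=(83.59, 333.76) c1=(157.48, 347.50) c2=(180.54, 259.19) c3=(109.96, 248.09)

Intrinsics K: fx=599.0, fy=716.3, cx=329.7, cy=238.0
Marker side s = 0.189 m; corners in marker frame (Z=0):
  M0 = (-0.0945, +0.0945, 0)
  M1 = (+0.0945, +0.0945, 0)
  M2 = (+0.0945, -0.0945, 0)
  M3 = (-0.0945, -0.0945, 0)
rvec = (-0.4390, 0.1459, 0.1552), |rvec| = θ = 0.48795 rad = 27.957°
Rodrigues: sinθ=0.46882, 1−cosθ=0.11670; R = I + sinθ·[k]× + (1−cosθ)·[k]×²:
    [+0.97776 -0.18051 +0.10678]
    [+0.11772 +0.89373 +0.43288]
    [-0.17357 -0.41069 +0.89510]
t = (-0.4746, 0.1167, 1.4439) m
M0: Pc = R·M0+t = (-0.58406, +0.19003, +1.42149); u = 599.0·(-0.58406)/1.42149 + 329.7 = 83.5857, v = 716.3·(+0.19003)/1.42149 + 238.0 = 333.7589
M1: Pc = R·M1+t = (-0.39926, +0.21228, +1.38869); u = 599.0·(-0.39926)/1.38869 + 329.7 = 157.4822, v = 716.3·(+0.21228)/1.38869 + 238.0 = 347.4973
M2: Pc = R·M2+t = (-0.36514, +0.04337, +1.46631); u = 599.0·(-0.36514)/1.46631 + 329.7 = 180.5355, v = 716.3·(+0.04337)/1.46631 + 238.0 = 259.1851
M3: Pc = R·M3+t = (-0.54994, +0.02112, +1.49911); u = 599.0·(-0.54994)/1.49911 + 329.7 = 109.9606, v = 716.3·(+0.02112)/1.49911 + 238.0 = 248.0905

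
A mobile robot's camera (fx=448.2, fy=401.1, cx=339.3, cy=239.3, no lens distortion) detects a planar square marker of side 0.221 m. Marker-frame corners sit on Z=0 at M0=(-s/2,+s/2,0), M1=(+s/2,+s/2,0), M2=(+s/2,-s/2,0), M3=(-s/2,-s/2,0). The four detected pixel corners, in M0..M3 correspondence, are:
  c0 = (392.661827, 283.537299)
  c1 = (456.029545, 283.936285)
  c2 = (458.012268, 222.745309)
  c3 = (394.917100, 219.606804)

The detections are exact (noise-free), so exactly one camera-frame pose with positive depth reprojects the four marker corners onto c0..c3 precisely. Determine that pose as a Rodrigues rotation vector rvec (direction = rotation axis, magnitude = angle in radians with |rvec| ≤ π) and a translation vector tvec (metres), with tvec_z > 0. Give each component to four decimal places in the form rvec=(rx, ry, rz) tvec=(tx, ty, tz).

rvec=(-0.0133, -0.2855, 0.0362) tvec=(0.2745, 0.0464, 1.4174)

Intrinsics K: fx=448.2, fy=401.1, cx=339.3, cy=239.3
Marker side s = 0.221 m; corners in marker frame (Z=0):
  M0 = (-0.1105, +0.1105, 0)
  M1 = (+0.1105, +0.1105, 0)
  M2 = (+0.1105, -0.1105, 0)
  M3 = (-0.1105, -0.1105, 0)
Detected image corners:
  c0 = (392.661827, 283.537299) px
  c1 = (456.029545, 283.936285) px
  c2 = (458.012268, 222.745309) px
  c3 = (394.917100, 219.606804) px
Planar DLT: solve 8×8 A·h = b for H (H[2,2]=1):
  H  [+370.56016 -15.04182 +426.10018]
  H  [+58.12655 +279.69984 +252.43140]
  H  [+0.19851 -0.01285 +1.00000]
B = K⁻¹H; ‖b₁‖=0.705519, ‖b₂‖=0.705519; λ = 2/(‖b₁‖+‖b₂‖) = 1.417396, sign → tz>0 ⇒ λ=+1.417396
r₁ = λ·B[:,0] = (+0.95887,+0.03754,+0.28136); r₂ = λ·B[:,1] = (-0.03378,+0.99926,-0.01822)
r₃ = r₁×r₂ = (-0.28184,+0.00796,+0.95943); SVD([r₁ r₂ r₃]) → R = UVᵀ:
  R  [+0.95887 -0.03378 -0.28184]
  R  [+0.03754 +0.99926 +0.00796]
  R  [+0.28136 -0.01822 +0.95943]
t = (+0.27450, +0.04640, +1.41740) m
tr R = 2.917559; θ = arccos((tr R − 1)/2) = 0.288122 rad = 16.508°
axis k = ((R−Rᵀ)₃₂, (R−Rᵀ)₁₃, (R−Rᵀ)₂₁) / (2 sinθ) = (-0.046064, -0.991024, +0.125498)
rvec = θ·k = (-0.013272, -0.285536, +0.036159)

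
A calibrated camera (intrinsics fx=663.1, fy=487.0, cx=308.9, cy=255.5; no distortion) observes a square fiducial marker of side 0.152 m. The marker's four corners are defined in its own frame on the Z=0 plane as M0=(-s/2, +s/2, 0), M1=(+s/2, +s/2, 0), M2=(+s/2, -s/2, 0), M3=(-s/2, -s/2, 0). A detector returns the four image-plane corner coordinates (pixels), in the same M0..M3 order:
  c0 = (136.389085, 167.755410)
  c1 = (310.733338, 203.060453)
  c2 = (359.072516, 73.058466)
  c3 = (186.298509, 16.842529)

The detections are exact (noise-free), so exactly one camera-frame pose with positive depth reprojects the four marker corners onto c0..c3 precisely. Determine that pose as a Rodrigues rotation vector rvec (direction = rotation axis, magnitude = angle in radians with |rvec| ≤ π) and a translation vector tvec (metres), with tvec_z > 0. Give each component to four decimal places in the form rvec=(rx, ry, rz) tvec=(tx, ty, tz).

rvec=(0.1693, -0.4850, 0.2371) tvec=(-0.0435, -0.1481, 0.5238)

Intrinsics K: fx=663.1, fy=487.0, cx=308.9, cy=255.5
Marker side s = 0.152 m; corners in marker frame (Z=0):
  M0 = (-0.0760, +0.0760, 0)
  M1 = (+0.0760, +0.0760, 0)
  M2 = (+0.0760, -0.0760, 0)
  M3 = (-0.0760, -0.0760, 0)
Detected image corners:
  c0 = (136.389085, 167.755410) px
  c1 = (310.733338, 203.060453) px
  c2 = (359.072516, 73.058466) px
  c3 = (186.298509, 16.842529) px
Planar DLT: solve 8×8 A·h = b for H (H[2,2]=1):
  H  [+1368.82736 -273.37041 +253.78274]
  H  [+405.34706 +942.23913 +117.83333]
  H  [+0.91452 +0.19932 +1.00000]
B = K⁻¹H; ‖b₁‖=1.909067, ‖b₂‖=1.909067; λ = 2/(‖b₁‖+‖b₂‖) = 0.523816, sign → tz>0 ⇒ λ=+0.523816
r₁ = λ·B[:,0] = (+0.85815,+0.18467,+0.47904); r₂ = λ·B[:,1] = (-0.26459,+0.95869,+0.10441)
r₃ = r₁×r₂ = (-0.43997,-0.21635,+0.87156); SVD([r₁ r₂ r₃]) → R = UVᵀ:
  R  [+0.85815 -0.26459 -0.43997]
  R  [+0.18467 +0.95869 -0.21635]
  R  [+0.47904 +0.10441 +0.87156]
t = (-0.04354, -0.14807, +0.52382) m
tr R = 2.688405; θ = arccos((tr R − 1)/2) = 0.565721 rad = 32.413°
axis k = ((R−Rᵀ)₃₂, (R−Rᵀ)₁₃, (R−Rᵀ)₂₁) / (2 sinθ) = (+0.299198, -0.857244, +0.419062)
rvec = θ·k = (+0.169262, -0.484961, +0.237072)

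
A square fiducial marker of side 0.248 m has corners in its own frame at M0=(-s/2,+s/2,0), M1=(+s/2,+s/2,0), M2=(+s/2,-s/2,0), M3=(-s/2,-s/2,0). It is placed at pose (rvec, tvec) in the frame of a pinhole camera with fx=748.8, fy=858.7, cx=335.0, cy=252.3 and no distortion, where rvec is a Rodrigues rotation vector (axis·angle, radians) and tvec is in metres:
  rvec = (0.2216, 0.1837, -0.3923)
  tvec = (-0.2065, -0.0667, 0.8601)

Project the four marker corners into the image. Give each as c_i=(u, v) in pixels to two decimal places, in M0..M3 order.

c0=(112.76, 336.57) c1=(295.86, 252.99) c2=(202.83, 16.54) c3=(16.25, 119.23)

Intrinsics K: fx=748.8, fy=858.7, cx=335.0, cy=252.3
Marker side s = 0.248 m; corners in marker frame (Z=0):
  M0 = (-0.1240, +0.1240, 0)
  M1 = (+0.1240, +0.1240, 0)
  M2 = (+0.1240, -0.1240, 0)
  M3 = (-0.1240, -0.1240, 0)
rvec = (0.2216, 0.1837, -0.3923), |rvec| = θ = 0.48657 rad = 27.878°
Rodrigues: sinθ=0.46760, 1−cosθ=0.11606; R = I + sinθ·[k]× + (1−cosθ)·[k]×²:
    [+0.90801 +0.39696 +0.13392]
    [-0.35705 +0.90048 -0.24829]
    [-0.21915 +0.17763 +0.95938]
t = (-0.2065, -0.0667, 0.8601) m
M0: Pc = R·M0+t = (-0.26987, +0.08923, +0.90930); u = 748.8·(-0.26987)/0.90930 + 335.0 = 112.7641, v = 858.7·(+0.08923)/0.90930 + 252.3 = 336.5681
M1: Pc = R·M1+t = (-0.04468, +0.00069, +0.85495); u = 748.8·(-0.04468)/0.85495 + 335.0 = 295.8645, v = 858.7·(+0.00069)/0.85495 + 252.3 = 252.9892
M2: Pc = R·M2+t = (-0.14313, -0.22263, +0.81090); u = 748.8·(-0.14313)/0.81090 + 335.0 = 202.8318, v = 858.7·(-0.22263)/0.81090 + 252.3 = 16.5422
M3: Pc = R·M3+t = (-0.36832, -0.13409, +0.86525); u = 748.8·(-0.36832)/0.86525 + 335.0 = 16.2530, v = 858.7·(-0.13409)/0.86525 + 252.3 = 119.2287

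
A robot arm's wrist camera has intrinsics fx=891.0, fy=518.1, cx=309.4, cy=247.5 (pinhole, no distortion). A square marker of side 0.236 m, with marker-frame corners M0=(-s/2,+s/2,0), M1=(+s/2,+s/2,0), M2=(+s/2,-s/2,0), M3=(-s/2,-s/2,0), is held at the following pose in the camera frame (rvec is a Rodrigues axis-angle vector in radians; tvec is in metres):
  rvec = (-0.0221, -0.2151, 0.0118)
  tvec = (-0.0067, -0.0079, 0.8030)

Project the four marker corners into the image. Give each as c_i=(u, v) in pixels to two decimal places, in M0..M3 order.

c0=(167.92, 319.96) c1=(425.41, 317.63) c2=(427.01, 170.06) c3=(171.43, 162.86)

Intrinsics K: fx=891.0, fy=518.1, cx=309.4, cy=247.5
Marker side s = 0.236 m; corners in marker frame (Z=0):
  M0 = (-0.1180, +0.1180, 0)
  M1 = (+0.1180, +0.1180, 0)
  M2 = (+0.1180, -0.1180, 0)
  M3 = (-0.1180, -0.1180, 0)
rvec = (-0.0221, -0.2151, 0.0118), |rvec| = θ = 0.21655 rad = 12.408°
Rodrigues: sinθ=0.21487, 1−cosθ=0.02336; R = I + sinθ·[k]× + (1−cosθ)·[k]×²:
    [+0.97689 -0.00934 -0.21355]
    [+0.01408 +0.99969 +0.02066]
    [+0.21329 -0.02319 +0.97671]
t = (-0.0067, -0.0079, 0.8030) m
M0: Pc = R·M0+t = (-0.12307, +0.10840, +0.77509); u = 891.0·(-0.12307)/0.77509 + 309.4 = 167.9210, v = 518.1·(+0.10840)/0.77509 + 247.5 = 319.9598
M1: Pc = R·M1+t = (+0.10747, +0.11172, +0.82543); u = 891.0·(+0.10747)/0.82543 + 309.4 = 425.4074, v = 518.1·(+0.11172)/0.82543 + 247.5 = 317.6260
M2: Pc = R·M2+t = (+0.10967, -0.12420, +0.83091); u = 891.0·(+0.10967)/0.83091 + 309.4 = 427.0070, v = 518.1·(-0.12420)/0.83091 + 247.5 = 170.0554
M3: Pc = R·M3+t = (-0.12087, -0.12752, +0.78057); u = 891.0·(-0.12087)/0.78057 + 309.4 = 171.4292, v = 518.1·(-0.12752)/0.78057 + 247.5 = 162.8563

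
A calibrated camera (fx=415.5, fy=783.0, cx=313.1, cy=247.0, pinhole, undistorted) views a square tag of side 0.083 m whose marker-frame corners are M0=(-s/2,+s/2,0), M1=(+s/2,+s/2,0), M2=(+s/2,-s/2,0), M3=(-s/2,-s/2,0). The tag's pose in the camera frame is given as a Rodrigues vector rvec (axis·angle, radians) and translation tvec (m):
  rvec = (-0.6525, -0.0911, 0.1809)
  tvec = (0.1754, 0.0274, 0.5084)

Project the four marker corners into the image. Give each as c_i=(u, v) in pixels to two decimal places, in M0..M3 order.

Intrinsics K: fx=415.5, fy=783.0, cx=313.1, cy=247.0
Marker side s = 0.083 m; corners in marker frame (Z=0):
  M0 = (-0.0415, +0.0415, 0)
  M1 = (+0.0415, +0.0415, 0)
  M2 = (+0.0415, -0.0415, 0)
  M3 = (-0.0415, -0.0415, 0)
rvec = (-0.6525, -0.0911, 0.1809), |rvec| = θ = 0.68321 rad = 39.145°
Rodrigues: sinθ=0.63129, 1−cosθ=0.22445; R = I + sinθ·[k]× + (1−cosθ)·[k]×²:
    [+0.98027 -0.13857 -0.14093]
    [+0.19573 +0.77954 +0.59498]
    [+0.02742 -0.61083 +0.79128]
t = (0.1754, 0.0274, 0.5084) m
M0: Pc = R·M0+t = (+0.12897, +0.05163, +0.48191); u = 415.5·(+0.12897)/0.48191 + 313.1 = 424.2949, v = 783.0·(+0.05163)/0.48191 + 247.0 = 330.8838
M1: Pc = R·M1+t = (+0.21033, +0.06787, +0.48419); u = 415.5·(+0.21033)/0.48419 + 313.1 = 493.5927, v = 783.0·(+0.06787)/0.48419 + 247.0 = 356.7615
M2: Pc = R·M2+t = (+0.22183, +0.00317, +0.53489); u = 415.5·(+0.22183)/0.53489 + 313.1 = 485.4188, v = 783.0·(+0.00317)/0.53489 + 247.0 = 251.6435
M3: Pc = R·M3+t = (+0.14047, -0.01307, +0.53261); u = 415.5·(+0.14047)/0.53261 + 313.1 = 422.6826, v = 783.0·(-0.01307)/0.53261 + 247.0 = 227.7800

c0=(424.29, 330.88) c1=(493.59, 356.76) c2=(485.42, 251.64) c3=(422.68, 227.78)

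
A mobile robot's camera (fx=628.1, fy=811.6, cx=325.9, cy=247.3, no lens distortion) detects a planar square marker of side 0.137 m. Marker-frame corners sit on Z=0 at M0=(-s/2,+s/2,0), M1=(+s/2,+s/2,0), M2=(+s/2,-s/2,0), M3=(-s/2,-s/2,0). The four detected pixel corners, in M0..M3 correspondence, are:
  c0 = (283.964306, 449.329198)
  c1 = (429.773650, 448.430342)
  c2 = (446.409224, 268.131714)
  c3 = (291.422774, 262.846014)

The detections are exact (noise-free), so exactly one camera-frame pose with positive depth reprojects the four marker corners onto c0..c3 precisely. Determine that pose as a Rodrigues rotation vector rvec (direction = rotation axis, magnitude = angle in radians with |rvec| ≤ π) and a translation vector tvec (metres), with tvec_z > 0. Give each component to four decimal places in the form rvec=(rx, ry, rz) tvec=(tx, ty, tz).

rvec=(0.2686, -0.1311, 0.0471) tvec=(0.0341, 0.0782, 0.5626)

Intrinsics K: fx=628.1, fy=811.6, cx=325.9, cy=247.3
Marker side s = 0.137 m; corners in marker frame (Z=0):
  M0 = (-0.0685, +0.0685, 0)
  M1 = (+0.0685, +0.0685, 0)
  M2 = (+0.0685, -0.0685, 0)
  M3 = (-0.0685, -0.0685, 0)
Detected image corners:
  c0 = (283.964306, 449.329198) px
  c1 = (429.773650, 448.430342) px
  c2 = (446.409224, 268.131714) px
  c3 = (291.422774, 262.846014) px
Planar DLT: solve 8×8 A·h = b for H (H[2,2]=1):
  H  [+1184.04011 +80.13705 +363.94012]
  H  [+101.22988 +1504.21887 +360.12102]
  H  [+0.24060 +0.46467 +1.00000]
B = K⁻¹H; ‖b₁‖=1.777386, ‖b₂‖=1.777386; λ = 2/(‖b₁‖+‖b₂‖) = 0.562624, sign → tz>0 ⇒ λ=+0.562624
r₁ = λ·B[:,0] = (+0.99037,+0.02893,+0.13537); r₂ = λ·B[:,1] = (-0.06386,+0.96311,+0.26143)
r₃ = r₁×r₂ = (-0.12281,-0.26756,+0.95568); SVD([r₁ r₂ r₃]) → R = UVᵀ:
  R  [+0.99037 -0.06386 -0.12281]
  R  [+0.02893 +0.96311 -0.26756]
  R  [+0.13537 +0.26143 +0.95568]
t = (+0.03407, +0.07821, +0.56262) m
tr R = 2.909163; θ = arccos((tr R − 1)/2) = 0.302545 rad = 17.335°
axis k = ((R−Rᵀ)₃₂, (R−Rᵀ)₁₃, (R−Rᵀ)₂₁) / (2 sinθ) = (+0.887718, -0.433253, +0.155719)
rvec = θ·k = (+0.268575, -0.131078, +0.047112)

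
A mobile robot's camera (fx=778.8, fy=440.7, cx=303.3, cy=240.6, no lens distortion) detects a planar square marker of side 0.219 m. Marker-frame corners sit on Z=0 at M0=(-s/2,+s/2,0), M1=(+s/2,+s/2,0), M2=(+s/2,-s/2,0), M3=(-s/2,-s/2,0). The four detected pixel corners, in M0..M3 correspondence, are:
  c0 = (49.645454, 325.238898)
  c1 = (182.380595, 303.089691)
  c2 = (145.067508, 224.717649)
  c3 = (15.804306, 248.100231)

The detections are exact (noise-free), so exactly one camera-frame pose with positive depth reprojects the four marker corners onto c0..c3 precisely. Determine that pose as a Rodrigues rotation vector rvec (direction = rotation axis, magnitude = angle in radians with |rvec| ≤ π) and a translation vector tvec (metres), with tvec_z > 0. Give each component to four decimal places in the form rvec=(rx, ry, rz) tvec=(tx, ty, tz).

rvec=(-0.0944, 0.1355, -0.2904) tvec=(-0.3160, 0.0933, 1.1950)

Intrinsics K: fx=778.8, fy=440.7, cx=303.3, cy=240.6
Marker side s = 0.219 m; corners in marker frame (Z=0):
  M0 = (-0.1095, +0.1095, 0)
  M1 = (+0.1095, +0.1095, 0)
  M2 = (+0.1095, -0.1095, 0)
  M3 = (-0.1095, -0.1095, 0)
Detected image corners:
  c0 = (49.645454, 325.238898) px
  c1 = (182.380595, 303.089691) px
  c2 = (145.067508, 224.717649) px
  c3 = (15.804306, 248.100231) px
Planar DLT: solve 8×8 A·h = b for H (H[2,2]=1):
  H  [+588.27378 +153.14411 +97.32496]
  H  [-131.48908 +329.17134 +275.01148]
  H  [-0.09992 -0.09388 +1.00000]
B = K⁻¹H; ‖b₁‖=0.836837, ‖b₂‖=0.836837; λ = 2/(‖b₁‖+‖b₂‖) = 1.194975, sign → tz>0 ⇒ λ=+1.194975
r₁ = λ·B[:,0] = (+0.94914,-0.29135,-0.11940); r₂ = λ·B[:,1] = (+0.27867,+0.95381,-0.11219)
r₃ = r₁×r₂ = (+0.14657,+0.07321,+0.98649); SVD([r₁ r₂ r₃]) → R = UVᵀ:
  R  [+0.94914 +0.27867 +0.14657]
  R  [-0.29135 +0.95381 +0.07321]
  R  [-0.11940 -0.11219 +0.98649]
t = (-0.31604, +0.09331, +1.19498) m
tr R = 2.889433; θ = arccos((tr R − 1)/2) = 0.334067 rad = 19.141°
axis k = ((R−Rᵀ)₃₂, (R−Rᵀ)₁₃, (R−Rᵀ)₂₁) / (2 sinθ) = (-0.282717, +0.405584, -0.869237)
rvec = θ·k = (-0.094446, +0.135492, -0.290383)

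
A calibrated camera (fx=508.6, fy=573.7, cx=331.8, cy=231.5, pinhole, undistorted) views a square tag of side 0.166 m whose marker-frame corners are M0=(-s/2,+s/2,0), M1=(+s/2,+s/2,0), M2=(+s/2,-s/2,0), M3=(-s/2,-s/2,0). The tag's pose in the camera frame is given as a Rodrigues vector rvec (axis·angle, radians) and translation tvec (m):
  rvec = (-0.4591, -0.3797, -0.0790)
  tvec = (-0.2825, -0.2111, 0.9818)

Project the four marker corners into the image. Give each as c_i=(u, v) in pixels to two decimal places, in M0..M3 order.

c0=(139.55, 145.27) c1=(231.79, 151.75) c2=(225.60, 75.69) c3=(139.46, 64.86)

Intrinsics K: fx=508.6, fy=573.7, cx=331.8, cy=231.5
Marker side s = 0.166 m; corners in marker frame (Z=0):
  M0 = (-0.0830, +0.0830, 0)
  M1 = (+0.0830, +0.0830, 0)
  M2 = (+0.0830, -0.0830, 0)
  M3 = (-0.0830, -0.0830, 0)
rvec = (-0.4591, -0.3797, -0.0790), |rvec| = θ = 0.60099 rad = 34.434°
Rodrigues: sinθ=0.56546, 1−cosθ=0.17522; R = I + sinθ·[k]× + (1−cosθ)·[k]×²:
    [+0.92703 +0.15890 -0.33966]
    [+0.01024 +0.89472 +0.44651]
    [+0.37485 -0.41741 +0.82781]
t = (-0.2825, -0.2111, 0.9818) m
M0: Pc = R·M0+t = (-0.34625, -0.13769, +0.91604); u = 508.6·(-0.34625)/0.91604 + 331.8 = 139.5543, v = 573.7·(-0.13769)/0.91604 + 231.5 = 145.2686
M1: Pc = R·M1+t = (-0.19237, -0.13599, +0.97827); u = 508.6·(-0.19237)/0.97827 + 331.8 = 231.7881, v = 573.7·(-0.13599)/0.97827 + 231.5 = 151.7503
M2: Pc = R·M2+t = (-0.21875, -0.28451, +1.04756); u = 508.6·(-0.21875)/1.04756 + 331.8 = 225.5970, v = 573.7·(-0.28451)/1.04756 + 231.5 = 75.6856
M3: Pc = R·M3+t = (-0.37263, -0.28621, +0.98533); u = 508.6·(-0.37263)/0.98533 + 331.8 = 139.4582, v = 573.7·(-0.28621)/0.98533 + 231.5 = 64.8562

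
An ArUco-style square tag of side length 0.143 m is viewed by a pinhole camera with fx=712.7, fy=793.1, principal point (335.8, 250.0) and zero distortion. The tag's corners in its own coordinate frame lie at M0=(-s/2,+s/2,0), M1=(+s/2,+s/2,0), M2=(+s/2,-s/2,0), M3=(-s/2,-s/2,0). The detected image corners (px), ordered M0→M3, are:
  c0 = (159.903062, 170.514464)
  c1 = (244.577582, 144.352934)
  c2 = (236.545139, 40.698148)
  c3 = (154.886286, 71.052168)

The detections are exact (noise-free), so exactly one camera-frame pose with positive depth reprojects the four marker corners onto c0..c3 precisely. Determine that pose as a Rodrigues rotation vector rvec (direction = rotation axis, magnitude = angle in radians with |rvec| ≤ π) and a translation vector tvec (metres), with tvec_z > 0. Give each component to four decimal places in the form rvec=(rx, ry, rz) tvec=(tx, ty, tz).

rvec=(-0.2107, 0.3937, -0.1570) tvec=(-0.1998, -0.1872, 1.0323)

Intrinsics K: fx=712.7, fy=793.1, cx=335.8, cy=250.0
Marker side s = 0.143 m; corners in marker frame (Z=0):
  M0 = (-0.0715, +0.0715, 0)
  M1 = (+0.0715, +0.0715, 0)
  M2 = (+0.0715, -0.0715, 0)
  M3 = (-0.0715, -0.0715, 0)
Detected image corners:
  c0 = (159.903062, 170.514464) px
  c1 = (244.577582, 144.352934) px
  c2 = (236.545139, 40.698148) px
  c3 = (154.886286, 71.052168) px
Planar DLT: solve 8×8 A·h = b for H (H[2,2]=1):
  H  [+511.46185 +0.39469 +197.88004]
  H  [-235.33927 +685.72835 +106.18908]
  H  [-0.35156 -0.22599 +1.00000]
B = K⁻¹H; ‖b₁‖=0.968684, ‖b₂‖=0.968684; λ = 2/(‖b₁‖+‖b₂‖) = 1.032328, sign → tz>0 ⇒ λ=+1.032328
r₁ = λ·B[:,0] = (+0.91184,-0.19192,-0.36293); r₂ = λ·B[:,1] = (+0.11049,+0.96611,-0.23330)
r₃ = r₁×r₂ = (+0.39540,+0.17263,+0.90214); SVD([r₁ r₂ r₃]) → R = UVᵀ:
  R  [+0.91184 +0.11049 +0.39540]
  R  [-0.19192 +0.96611 +0.17263]
  R  [-0.36293 -0.23330 +0.90214]
t = (-0.19977, -0.18719, +1.03233) m
tr R = 2.780087; θ = arccos((tr R − 1)/2) = 0.473356 rad = 27.121°
axis k = ((R−Rᵀ)₃₂, (R−Rᵀ)₁₃, (R−Rᵀ)₂₁) / (2 sinθ) = (-0.445211, +0.831727, -0.331688)
rvec = θ·k = (-0.210743, +0.393703, -0.157007)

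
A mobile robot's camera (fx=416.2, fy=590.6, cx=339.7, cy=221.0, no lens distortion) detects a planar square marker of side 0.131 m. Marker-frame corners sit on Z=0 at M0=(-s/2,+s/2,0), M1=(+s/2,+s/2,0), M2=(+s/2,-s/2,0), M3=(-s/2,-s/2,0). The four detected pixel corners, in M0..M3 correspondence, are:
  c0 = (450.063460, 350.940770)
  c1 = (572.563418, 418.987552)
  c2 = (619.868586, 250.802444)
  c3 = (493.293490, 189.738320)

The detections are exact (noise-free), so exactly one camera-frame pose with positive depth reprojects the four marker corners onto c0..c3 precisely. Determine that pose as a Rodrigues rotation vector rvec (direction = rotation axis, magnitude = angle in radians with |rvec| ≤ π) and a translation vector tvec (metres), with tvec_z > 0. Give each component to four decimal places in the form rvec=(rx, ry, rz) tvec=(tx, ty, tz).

Intrinsics K: fx=416.2, fy=590.6, cx=339.7, cy=221.0
Marker side s = 0.131 m; corners in marker frame (Z=0):
  M0 = (-0.0655, +0.0655, 0)
  M1 = (+0.0655, +0.0655, 0)
  M2 = (+0.0655, -0.0655, 0)
  M3 = (-0.0655, -0.0655, 0)
Detected image corners:
  c0 = (450.063460, 350.940770) px
  c1 = (572.563418, 418.987552) px
  c2 = (619.868586, 250.802444) px
  c3 = (493.293490, 189.738320) px
Planar DLT: solve 8×8 A·h = b for H (H[2,2]=1):
  H  [+753.53144 -283.41843 +532.27081]
  H  [+381.33020 +1291.56300 +302.46104]
  H  [-0.36899 +0.11567 +1.00000]
B = K⁻¹H; ‖b₁‖=2.282441, ‖b₂‖=2.282441; λ = 2/(‖b₁‖+‖b₂‖) = 0.438128, sign → tz>0 ⇒ λ=+0.438128
r₁ = λ·B[:,0] = (+0.92518,+0.34338,-0.16166); r₂ = λ·B[:,1] = (-0.33971,+0.93916,+0.05068)
r₃ = r₁×r₂ = (+0.16923,+0.00803,+0.98554); SVD([r₁ r₂ r₃]) → R = UVᵀ:
  R  [+0.92518 -0.33971 +0.16923]
  R  [+0.34338 +0.93916 +0.00803]
  R  [-0.16166 +0.05068 +0.98554]
t = (+0.20272, +0.06043, +0.43813) m
tr R = 2.849887; θ = arccos((tr R − 1)/2) = 0.389910 rad = 22.340°
axis k = ((R−Rᵀ)₃₂, (R−Rᵀ)₁₃, (R−Rᵀ)₂₁) / (2 sinθ) = (+0.056094, +0.435263, +0.898554)
rvec = θ·k = (+0.021871, +0.169714, +0.350355)

rvec=(0.0219, 0.1697, 0.3504) tvec=(0.2027, 0.0604, 0.4381)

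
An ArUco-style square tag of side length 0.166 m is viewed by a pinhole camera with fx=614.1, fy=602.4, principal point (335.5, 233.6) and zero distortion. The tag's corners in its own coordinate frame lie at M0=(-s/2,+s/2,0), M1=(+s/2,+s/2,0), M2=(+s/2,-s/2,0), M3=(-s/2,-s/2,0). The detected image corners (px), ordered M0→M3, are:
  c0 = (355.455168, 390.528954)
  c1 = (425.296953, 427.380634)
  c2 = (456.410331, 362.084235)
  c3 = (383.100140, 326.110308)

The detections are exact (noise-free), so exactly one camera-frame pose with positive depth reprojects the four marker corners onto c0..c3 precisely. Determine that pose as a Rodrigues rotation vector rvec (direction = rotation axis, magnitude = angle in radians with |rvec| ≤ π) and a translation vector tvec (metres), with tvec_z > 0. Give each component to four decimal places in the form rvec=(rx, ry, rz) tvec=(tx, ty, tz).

rvec=(0.2212, 0.3154, 0.3942) tvec=(0.1443, 0.3065, 1.2893)

Intrinsics K: fx=614.1, fy=602.4, cx=335.5, cy=233.6
Marker side s = 0.166 m; corners in marker frame (Z=0):
  M0 = (-0.0830, +0.0830, 0)
  M1 = (+0.0830, +0.0830, 0)
  M2 = (+0.0830, -0.0830, 0)
  M3 = (-0.0830, -0.0830, 0)
Detected image corners:
  c0 = (355.455168, 390.528954) px
  c1 = (425.296953, 427.380634) px
  c2 = (456.410331, 362.084235) px
  c3 = (383.100140, 326.110308) px
Planar DLT: solve 8×8 A·h = b for H (H[2,2]=1):
  H  [+350.20694 -91.72764 +404.21710]
  H  [+144.30107 +469.75197 +376.78999]
  H  [-0.19945 +0.21005 +1.00000]
B = K⁻¹H; ‖b₁‖=0.775610, ‖b₂‖=0.775610; λ = 2/(‖b₁‖+‖b₂‖) = 1.289307, sign → tz>0 ⇒ λ=+1.289307
r₁ = λ·B[:,0] = (+0.87575,+0.40857,-0.25716); r₂ = λ·B[:,1] = (-0.34054,+0.90039,+0.27081)
r₃ = r₁×r₂ = (+0.34219,-0.14960,+0.92765); SVD([r₁ r₂ r₃]) → R = UVᵀ:
  R  [+0.87575 -0.34054 +0.34219]
  R  [+0.40857 +0.90039 -0.14960]
  R  [-0.25716 +0.27081 +0.92765]
t = (+0.14427, +0.30647, +1.28931) m
tr R = 2.703788; θ = arccos((tr R − 1)/2) = 0.551205 rad = 31.582°
axis k = ((R−Rᵀ)₃₂, (R−Rᵀ)₁₃, (R−Rᵀ)₂₁) / (2 sinθ) = (+0.401372, +0.572202, +0.715182)
rvec = θ·k = (+0.221239, +0.315401, +0.394212)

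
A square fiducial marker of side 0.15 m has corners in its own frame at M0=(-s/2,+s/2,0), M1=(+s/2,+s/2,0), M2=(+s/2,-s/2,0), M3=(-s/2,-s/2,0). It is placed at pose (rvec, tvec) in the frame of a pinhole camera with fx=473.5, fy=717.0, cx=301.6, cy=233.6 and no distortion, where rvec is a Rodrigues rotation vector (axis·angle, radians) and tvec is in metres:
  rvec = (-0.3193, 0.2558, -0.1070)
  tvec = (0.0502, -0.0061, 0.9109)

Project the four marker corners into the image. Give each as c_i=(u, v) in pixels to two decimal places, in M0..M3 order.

Intrinsics K: fx=473.5, fy=717.0, cx=301.6, cy=233.6
Marker side s = 0.15 m; corners in marker frame (Z=0):
  M0 = (-0.0750, +0.0750, 0)
  M1 = (+0.0750, +0.0750, 0)
  M2 = (+0.0750, -0.0750, 0)
  M3 = (-0.0750, -0.0750, 0)
rvec = (-0.3193, 0.2558, -0.1070), |rvec| = θ = 0.42289 rad = 24.230°
Rodrigues: sinθ=0.41040, 1−cosθ=0.08809; R = I + sinθ·[k]× + (1−cosθ)·[k]×²:
    [+0.96213 +0.06361 +0.26507]
    [-0.14407 +0.94414 +0.29639]
    [-0.23141 -0.32335 +0.91755]
t = (0.0502, -0.0061, 0.9109) m
M0: Pc = R·M0+t = (-0.01719, +0.07552, +0.90400); u = 473.5·(-0.01719)/0.90400 + 301.6 = 292.5966, v = 717.0·(+0.07552)/0.90400 + 233.6 = 293.4945
M1: Pc = R·M1+t = (+0.12713, +0.05390, +0.86929); u = 473.5·(+0.12713)/0.86929 + 301.6 = 370.8472, v = 717.0·(+0.05390)/0.86929 + 233.6 = 278.0613
M2: Pc = R·M2+t = (+0.11759, -0.08772, +0.91780); u = 473.5·(+0.11759)/0.91780 + 301.6 = 362.2655, v = 717.0·(-0.08772)/0.91780 + 233.6 = 165.0746
M3: Pc = R·M3+t = (-0.02673, -0.06610, +0.95251); u = 473.5·(-0.02673)/0.95251 + 301.6 = 288.3123, v = 717.0·(-0.06610)/0.95251 + 233.6 = 183.8395

c0=(292.60, 293.49) c1=(370.85, 278.06) c2=(362.27, 165.07) c3=(288.31, 183.84)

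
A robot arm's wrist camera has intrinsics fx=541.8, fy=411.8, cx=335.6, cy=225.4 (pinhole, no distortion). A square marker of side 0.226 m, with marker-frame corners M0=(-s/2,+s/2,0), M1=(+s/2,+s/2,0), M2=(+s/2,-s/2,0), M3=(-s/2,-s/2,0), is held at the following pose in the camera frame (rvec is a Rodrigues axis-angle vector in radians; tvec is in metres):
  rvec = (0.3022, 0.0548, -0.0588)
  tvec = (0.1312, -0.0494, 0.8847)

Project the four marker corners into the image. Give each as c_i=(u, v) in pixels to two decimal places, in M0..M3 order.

Intrinsics K: fx=541.8, fy=411.8, cx=335.6, cy=225.4
Marker side s = 0.226 m; corners in marker frame (Z=0):
  M0 = (-0.1130, +0.1130, 0)
  M1 = (+0.1130, +0.1130, 0)
  M2 = (+0.1130, -0.1130, 0)
  M3 = (-0.1130, -0.1130, 0)
rvec = (0.3022, 0.0548, -0.0588), |rvec| = θ = 0.31271 rad = 17.917°
Rodrigues: sinθ=0.30763, 1−cosθ=0.04850; R = I + sinθ·[k]× + (1−cosθ)·[k]×²:
    [+0.99680 +0.06606 +0.04510]
    [-0.04963 +0.95299 -0.29890]
    [-0.06272 +0.29570 +0.95322]
t = (0.1312, -0.0494, 0.8847) m
M0: Pc = R·M0+t = (+0.02603, +0.06390, +0.92520); u = 541.8·(+0.02603)/0.92520 + 335.6 = 350.8413, v = 411.8·(+0.06390)/0.92520 + 225.4 = 253.8400
M1: Pc = R·M1+t = (+0.25130, +0.05268, +0.91103); u = 541.8·(+0.25130)/0.91103 + 335.6 = 485.0532, v = 411.8·(+0.05268)/0.91103 + 225.4 = 249.2122
M2: Pc = R·M2+t = (+0.23637, -0.16270, +0.84420); u = 541.8·(+0.23637)/0.84420 + 335.6 = 487.3026, v = 411.8·(-0.16270)/0.84420 + 225.4 = 146.0364
M3: Pc = R·M3+t = (+0.01110, -0.15148, +0.85837); u = 541.8·(+0.01110)/0.85837 + 335.6 = 342.6046, v = 411.8·(-0.15148)/0.85837 + 225.4 = 152.7284

c0=(350.84, 253.84) c1=(485.05, 249.21) c2=(487.30, 146.04) c3=(342.60, 152.73)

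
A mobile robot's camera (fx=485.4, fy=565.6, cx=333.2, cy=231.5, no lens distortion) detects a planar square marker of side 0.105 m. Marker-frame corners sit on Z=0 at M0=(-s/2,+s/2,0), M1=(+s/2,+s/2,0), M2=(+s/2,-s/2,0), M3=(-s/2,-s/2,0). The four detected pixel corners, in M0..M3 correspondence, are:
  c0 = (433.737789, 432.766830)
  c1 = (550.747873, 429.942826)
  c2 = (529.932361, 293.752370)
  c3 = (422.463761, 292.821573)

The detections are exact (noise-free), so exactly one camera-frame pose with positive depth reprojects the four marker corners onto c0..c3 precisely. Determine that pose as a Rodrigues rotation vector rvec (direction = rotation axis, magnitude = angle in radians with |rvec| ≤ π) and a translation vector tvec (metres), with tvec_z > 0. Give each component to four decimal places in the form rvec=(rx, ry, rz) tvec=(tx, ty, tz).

rvec=(-0.3791, -0.1131, -0.0020) tvec=(0.1361, 0.0986, 0.4364)

Intrinsics K: fx=485.4, fy=565.6, cx=333.2, cy=231.5
Marker side s = 0.105 m; corners in marker frame (Z=0):
  M0 = (-0.0525, +0.0525, 0)
  M1 = (+0.0525, +0.0525, 0)
  M2 = (+0.0525, -0.0525, 0)
  M3 = (-0.0525, -0.0525, 0)
Detected image corners:
  c0 = (433.737789, 432.766830) px
  c1 = (550.747873, 429.942826) px
  c2 = (529.932361, 293.752370) px
  c3 = (422.463761, 292.821573) px
Planar DLT: solve 8×8 A·h = b for H (H[2,2]=1):
  H  [+1189.53516 -256.15029 +484.61022]
  H  [+83.51986 +1008.23732 +359.24913]
  H  [+0.25320 -0.84582 +1.00000]
B = K⁻¹H; ‖b₁‖=2.291277, ‖b₂‖=2.291277; λ = 2/(‖b₁‖+‖b₂‖) = 0.436438, sign → tz>0 ⇒ λ=+0.436438
r₁ = λ·B[:,0] = (+0.99369,+0.01922,+0.11051); r₂ = λ·B[:,1] = (+0.02309,+0.92908,-0.36915)
r₃ = r₁×r₂ = (-0.10976,+0.36937,+0.92278); SVD([r₁ r₂ r₃]) → R = UVᵀ:
  R  [+0.99369 +0.02309 -0.10976]
  R  [+0.01922 +0.92908 +0.36937]
  R  [+0.11051 -0.36915 +0.92278]
t = (+0.13614, +0.09858, +0.43644) m
tr R = 2.845552; θ = arccos((tr R − 1)/2) = 0.395573 rad = 22.665°
axis k = ((R−Rᵀ)₃₂, (R−Rᵀ)₁₃, (R−Rᵀ)₂₁) / (2 sinθ) = (-0.958271, -0.285818, -0.005021)
rvec = θ·k = (-0.379066, -0.113062, -0.001986)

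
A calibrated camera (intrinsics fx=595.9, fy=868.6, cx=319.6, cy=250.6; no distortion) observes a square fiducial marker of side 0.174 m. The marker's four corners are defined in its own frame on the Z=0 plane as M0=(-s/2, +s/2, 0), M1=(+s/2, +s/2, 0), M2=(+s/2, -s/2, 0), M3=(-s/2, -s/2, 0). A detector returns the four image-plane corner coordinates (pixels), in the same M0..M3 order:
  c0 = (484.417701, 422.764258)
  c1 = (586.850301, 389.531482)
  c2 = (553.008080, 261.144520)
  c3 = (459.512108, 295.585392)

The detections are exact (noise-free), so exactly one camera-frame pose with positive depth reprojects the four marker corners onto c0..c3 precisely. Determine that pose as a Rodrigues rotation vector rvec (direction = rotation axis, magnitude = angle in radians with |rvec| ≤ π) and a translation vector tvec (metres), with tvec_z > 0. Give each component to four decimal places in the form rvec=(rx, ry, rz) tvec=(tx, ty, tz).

rvec=(-0.5091, 0.2592, -0.2092) tvec=(0.3598, 0.1102, 1.0721)

Intrinsics K: fx=595.9, fy=868.6, cx=319.6, cy=250.6
Marker side s = 0.174 m; corners in marker frame (Z=0):
  M0 = (-0.0870, +0.0870, 0)
  M1 = (+0.0870, +0.0870, 0)
  M2 = (+0.0870, -0.0870, 0)
  M3 = (-0.0870, -0.0870, 0)
Detected image corners:
  c0 = (484.417701, 422.764258) px
  c1 = (586.850301, 389.531482) px
  c2 = (553.008080, 261.144520) px
  c3 = (459.512108, 295.585392) px
Planar DLT: solve 8×8 A·h = b for H (H[2,2]=1):
  H  [+468.73655 -76.74928 +519.58311]
  H  [-255.85454 +573.25982 +339.90388]
  H  [-0.17895 -0.47061 +1.00000]
B = K⁻¹H; ‖b₁‖=0.932732, ‖b₂‖=0.932732; λ = 2/(‖b₁‖+‖b₂‖) = 1.072120, sign → tz>0 ⇒ λ=+1.072120
r₁ = λ·B[:,0] = (+0.94623,-0.26045,-0.19186); r₂ = λ·B[:,1] = (+0.13252,+0.85315,-0.50455)
r₃ = r₁×r₂ = (+0.29510,+0.45200,+0.84179); SVD([r₁ r₂ r₃]) → R = UVᵀ:
  R  [+0.94623 +0.13252 +0.29510]
  R  [-0.26045 +0.85315 +0.45200]
  R  [-0.19186 -0.50455 +0.84179]
t = (+0.35980, +0.11023, +1.07212) m
tr R = 2.641173; θ = arccos((tr R − 1)/2) = 0.608360 rad = 34.856°
axis k = ((R−Rᵀ)₃₂, (R−Rᵀ)₁₃, (R−Rᵀ)₂₁) / (2 sinθ) = (-0.836848, +0.426016, -0.343796)
rvec = θ·k = (-0.509105, +0.259171, -0.209152)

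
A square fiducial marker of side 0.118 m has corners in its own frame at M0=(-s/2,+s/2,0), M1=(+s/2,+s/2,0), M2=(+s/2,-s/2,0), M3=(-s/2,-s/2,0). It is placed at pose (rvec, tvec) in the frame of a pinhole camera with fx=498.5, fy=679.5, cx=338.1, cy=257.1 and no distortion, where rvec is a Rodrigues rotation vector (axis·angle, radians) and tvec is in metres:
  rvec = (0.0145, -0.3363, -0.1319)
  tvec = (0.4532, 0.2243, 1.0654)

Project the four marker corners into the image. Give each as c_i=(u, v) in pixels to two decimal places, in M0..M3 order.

Intrinsics K: fx=498.5, fy=679.5, cx=338.1, cy=257.1
Marker side s = 0.118 m; corners in marker frame (Z=0):
  M0 = (-0.0590, +0.0590, 0)
  M1 = (+0.0590, +0.0590, 0)
  M2 = (+0.0590, -0.0590, 0)
  M3 = (-0.0590, -0.0590, 0)
rvec = (0.0145, -0.3363, -0.1319), |rvec| = θ = 0.36153 rad = 20.714°
Rodrigues: sinθ=0.35371, 1−cosθ=0.06464; R = I + sinθ·[k]× + (1−cosθ)·[k]×²:
    [+0.93546 +0.12663 -0.32997]
    [-0.13146 +0.99129 +0.00775]
    [+0.32808 +0.03612 +0.94396]
t = (0.4532, 0.2243, 1.0654) m
M0: Pc = R·M0+t = (+0.40548, +0.29054, +1.04817); u = 498.5·(+0.40548)/1.04817 + 338.1 = 530.9413, v = 679.5·(+0.29054)/1.04817 + 257.1 = 445.4497
M1: Pc = R·M1+t = (+0.51586, +0.27503, +1.08689); u = 498.5·(+0.51586)/1.08689 + 338.1 = 574.7003, v = 679.5·(+0.27503)/1.08689 + 257.1 = 429.0433
M2: Pc = R·M2+t = (+0.50092, +0.15806, +1.08263); u = 498.5·(+0.50092)/1.08263 + 338.1 = 568.7514, v = 679.5·(+0.15806)/1.08263 + 257.1 = 356.3036
M3: Pc = R·M3+t = (+0.39054, +0.17357, +1.04391); u = 498.5·(+0.39054)/1.04391 + 338.1 = 524.5931, v = 679.5·(+0.17357)/1.04391 + 257.1 = 370.0795

c0=(530.94, 445.45) c1=(574.70, 429.04) c2=(568.75, 356.30) c3=(524.59, 370.08)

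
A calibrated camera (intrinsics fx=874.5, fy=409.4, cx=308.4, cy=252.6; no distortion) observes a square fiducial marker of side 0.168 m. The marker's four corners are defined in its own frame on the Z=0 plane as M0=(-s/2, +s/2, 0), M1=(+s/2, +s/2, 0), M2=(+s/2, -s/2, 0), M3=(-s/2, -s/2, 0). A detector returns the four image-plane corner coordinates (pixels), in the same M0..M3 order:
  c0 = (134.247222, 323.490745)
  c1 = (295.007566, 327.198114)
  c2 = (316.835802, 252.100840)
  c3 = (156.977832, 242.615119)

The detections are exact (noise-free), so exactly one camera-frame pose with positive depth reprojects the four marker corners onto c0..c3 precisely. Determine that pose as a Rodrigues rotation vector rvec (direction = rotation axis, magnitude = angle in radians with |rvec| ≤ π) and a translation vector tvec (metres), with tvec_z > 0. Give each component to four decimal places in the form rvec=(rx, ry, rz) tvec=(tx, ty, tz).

rvec=(0.0502, -0.3910, 0.1286) tvec=(-0.0796, 0.0724, 0.8731)

Intrinsics K: fx=874.5, fy=409.4, cx=308.4, cy=252.6
Marker side s = 0.168 m; corners in marker frame (Z=0):
  M0 = (-0.0840, +0.0840, 0)
  M1 = (+0.0840, +0.0840, 0)
  M2 = (+0.0840, -0.0840, 0)
  M3 = (-0.0840, -0.0840, 0)
Detected image corners:
  c0 = (134.247222, 323.490745) px
  c1 = (295.007566, 327.198114) px
  c2 = (316.835802, 252.100840) px
  c3 = (156.977832, 242.615119) px
Planar DLT: solve 8×8 A·h = b for H (H[2,2]=1):
  H  [+1053.27463 -126.31576 +228.69526]
  H  [+164.85185 +471.43618 +286.56271]
  H  [+0.43871 +0.02747 +1.00000]
B = K⁻¹H; ‖b₁‖=1.145334, ‖b₂‖=1.145334; λ = 2/(‖b₁‖+‖b₂‖) = 0.873108, sign → tz>0 ⇒ λ=+0.873108
r₁ = λ·B[:,0] = (+0.91651,+0.11523,+0.38305); r₂ = λ·B[:,1] = (-0.13457,+0.99061,+0.02398)
r₃ = r₁×r₂ = (-0.37669,-0.07353,+0.92342); SVD([r₁ r₂ r₃]) → R = UVᵀ:
  R  [+0.91651 -0.13457 -0.37669]
  R  [+0.11523 +0.99061 -0.07353]
  R  [+0.38305 +0.02398 +0.92342]
t = (-0.07958, +0.07243, +0.87311) m
tr R = 2.830546; θ = arccos((tr R − 1)/2) = 0.414611 rad = 23.755°
axis k = ((R−Rᵀ)₃₂, (R−Rᵀ)₁₃, (R−Rᵀ)₂₁) / (2 sinθ) = (+0.121025, -0.942983, +0.310059)
rvec = θ·k = (+0.050178, -0.390971, +0.128554)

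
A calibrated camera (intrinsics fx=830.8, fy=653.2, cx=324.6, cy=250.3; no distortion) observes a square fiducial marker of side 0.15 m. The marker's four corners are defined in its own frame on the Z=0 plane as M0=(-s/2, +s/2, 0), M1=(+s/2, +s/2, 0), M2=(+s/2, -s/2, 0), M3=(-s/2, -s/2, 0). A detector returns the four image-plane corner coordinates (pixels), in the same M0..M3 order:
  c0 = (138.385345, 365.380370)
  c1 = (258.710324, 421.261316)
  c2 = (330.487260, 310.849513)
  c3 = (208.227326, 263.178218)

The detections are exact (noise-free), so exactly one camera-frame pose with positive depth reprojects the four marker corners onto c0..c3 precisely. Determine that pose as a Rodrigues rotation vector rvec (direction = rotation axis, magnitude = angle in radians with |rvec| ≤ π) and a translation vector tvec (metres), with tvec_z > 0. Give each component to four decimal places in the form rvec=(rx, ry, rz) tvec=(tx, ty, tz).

rvec=(-0.2117, 0.3396, 0.4486) tvec=(-0.0920, 0.1121, 0.8286)

Intrinsics K: fx=830.8, fy=653.2, cx=324.6, cy=250.3
Marker side s = 0.15 m; corners in marker frame (Z=0):
  M0 = (-0.0750, +0.0750, 0)
  M1 = (+0.0750, +0.0750, 0)
  M2 = (+0.0750, -0.0750, 0)
  M3 = (-0.0750, -0.0750, 0)
Detected image corners:
  c0 = (138.385345, 365.380370) px
  c1 = (258.710324, 421.261316) px
  c2 = (330.487260, 310.849513) px
  c3 = (208.227326, 263.178218) px
Planar DLT: solve 8×8 A·h = b for H (H[2,2]=1):
  H  [+705.47144 -507.22611 +232.34734]
  H  [+194.78454 +656.37024 +338.70792]
  H  [-0.44119 -0.15121 +1.00000]
B = K⁻¹H; ‖b₁‖=1.206854, ‖b₂‖=1.206854; λ = 2/(‖b₁‖+‖b₂‖) = 0.828601, sign → tz>0 ⇒ λ=+0.828601
r₁ = λ·B[:,0] = (+0.84644,+0.38717,-0.36557); r₂ = λ·B[:,1] = (-0.45693,+0.88063,-0.12529)
r₃ = r₁×r₂ = (+0.27342,+0.27309,+0.92231); SVD([r₁ r₂ r₃]) → R = UVᵀ:
  R  [+0.84644 -0.45693 +0.27342]
  R  [+0.38717 +0.88063 +0.27309]
  R  [-0.36557 -0.12529 +0.92231]
t = (-0.09201, +0.11215, +0.82860) m
tr R = 2.649381; θ = arccos((tr R − 1)/2) = 0.601141 rad = 34.443°
axis k = ((R−Rᵀ)₃₂, (R−Rᵀ)₁₃, (R−Rᵀ)₂₁) / (2 sinθ) = (-0.352193, +0.564900, +0.746222)
rvec = θ·k = (-0.211718, +0.339585, +0.448585)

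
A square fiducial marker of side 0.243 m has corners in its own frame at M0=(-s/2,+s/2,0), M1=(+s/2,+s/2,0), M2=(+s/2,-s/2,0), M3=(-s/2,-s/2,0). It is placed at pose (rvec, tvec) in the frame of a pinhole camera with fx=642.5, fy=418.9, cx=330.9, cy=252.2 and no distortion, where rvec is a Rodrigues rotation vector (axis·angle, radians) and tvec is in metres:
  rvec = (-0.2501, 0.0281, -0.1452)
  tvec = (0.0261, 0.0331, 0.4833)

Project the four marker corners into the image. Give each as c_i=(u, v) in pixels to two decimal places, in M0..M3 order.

c0=(221.84, 406.54) c1=(563.00, 374.31) c2=(493.06, 169.48) c3=(192.27, 198.86)

Intrinsics K: fx=642.5, fy=418.9, cx=330.9, cy=252.2
Marker side s = 0.243 m; corners in marker frame (Z=0):
  M0 = (-0.1215, +0.1215, 0)
  M1 = (+0.1215, +0.1215, 0)
  M2 = (+0.1215, -0.1215, 0)
  M3 = (-0.1215, -0.1215, 0)
rvec = (-0.2501, 0.0281, -0.1452), |rvec| = θ = 0.29056 rad = 16.648°
Rodrigues: sinθ=0.28648, 1−cosθ=0.04192; R = I + sinθ·[k]× + (1−cosθ)·[k]×²:
    [+0.98914 +0.13968 +0.04574]
    [-0.14665 +0.95848 +0.24457]
    [-0.00968 -0.24862 +0.96855]
t = (0.0261, 0.0331, 0.4833) m
M0: Pc = R·M0+t = (-0.07711, +0.16737, +0.45427); u = 642.5·(-0.07711)/0.45427 + 330.9 = 221.8386, v = 418.9·(+0.16737)/0.45427 + 252.2 = 406.5422
M1: Pc = R·M1+t = (+0.16325, +0.13174, +0.45192); u = 642.5·(+0.16325)/0.45192 + 330.9 = 562.9978, v = 418.9·(+0.13174)/0.45192 + 252.2 = 374.3118
M2: Pc = R·M2+t = (+0.12931, -0.10117, +0.51233); u = 642.5·(+0.12931)/0.51233 + 330.9 = 493.0637, v = 418.9·(-0.10117)/0.51233 + 252.2 = 169.4771
M3: Pc = R·M3+t = (-0.11105, -0.06554, +0.51468); u = 642.5·(-0.11105)/0.51468 + 330.9 = 192.2702, v = 418.9·(-0.06554)/0.51468 + 252.2 = 198.8600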